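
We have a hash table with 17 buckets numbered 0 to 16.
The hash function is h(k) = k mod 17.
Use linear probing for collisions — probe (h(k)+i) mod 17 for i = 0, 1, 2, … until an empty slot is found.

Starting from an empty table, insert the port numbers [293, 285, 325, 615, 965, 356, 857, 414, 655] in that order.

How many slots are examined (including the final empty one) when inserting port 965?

2

Insert 293: h=4, slot 4 empty -> index 4.
Insert 285: h=13, slot 13 empty -> index 13.
Insert 325: h=2, slot 2 empty -> index 2.
Insert 615: h=3, slot 3 empty -> index 3.
Insert 965: h=13, slot 13 occupied -> index 14.
Insert 356: h=16, slot 16 empty -> index 16.
Insert 857: h=7, slot 7 empty -> index 7.
Insert 414: h=6, slot 6 empty -> index 6.
Insert 655: h=9, slot 9 empty -> index 9.
Table: [—, —, 325, 615, 293, —, 414, 857, —, 655, —, —, —, 285, 965, —, 356]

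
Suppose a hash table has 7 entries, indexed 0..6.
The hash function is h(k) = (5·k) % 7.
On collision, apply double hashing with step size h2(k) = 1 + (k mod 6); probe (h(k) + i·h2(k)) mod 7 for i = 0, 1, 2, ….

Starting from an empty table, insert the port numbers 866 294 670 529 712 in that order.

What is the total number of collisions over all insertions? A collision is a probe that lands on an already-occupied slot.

Insert 866: h=4, slot 4 empty -> index 4.
Insert 294: h=0, slot 0 empty -> index 0.
Insert 670: h=4, h2=5, slot 4 occupied -> index 2.
Insert 529: h=6, slot 6 empty -> index 6.
Insert 712: h=4, h2=5, slots 4,2,0 occupied -> index 5.
Table: [294, —, 670, —, 866, 712, 529]

4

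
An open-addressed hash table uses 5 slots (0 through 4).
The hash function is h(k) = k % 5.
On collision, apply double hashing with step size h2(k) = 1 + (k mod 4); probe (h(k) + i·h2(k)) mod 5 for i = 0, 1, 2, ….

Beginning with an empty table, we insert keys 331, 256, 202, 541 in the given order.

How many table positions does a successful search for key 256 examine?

2

331: h=1 => slot 1
256: h=1, h2=1, probe 1,2 => slot 2
202: h=2, h2=3, probe 2,0 => slot 0
541: h=1, h2=2, probe 1,3 => slot 3
Table: [202, 331, 256, 541, —]
Lookup 256: h=1, h2=1, probe 1,2 → found at 2.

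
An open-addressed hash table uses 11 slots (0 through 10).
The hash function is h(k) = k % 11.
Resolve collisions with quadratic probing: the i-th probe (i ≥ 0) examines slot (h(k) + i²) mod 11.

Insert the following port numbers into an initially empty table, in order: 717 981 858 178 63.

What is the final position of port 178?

6

Insert 717: h=2, slot 2 empty => index 2.
Insert 981: h=2, slot 2 occupied => index 3.
Insert 858: h=0, slot 0 empty => index 0.
Insert 178: h=2, slots 2,3 occupied => index 6.
Insert 63: h=8, slot 8 empty => index 8.
Table: [858, —, 717, 981, —, —, 178, —, 63, —, —]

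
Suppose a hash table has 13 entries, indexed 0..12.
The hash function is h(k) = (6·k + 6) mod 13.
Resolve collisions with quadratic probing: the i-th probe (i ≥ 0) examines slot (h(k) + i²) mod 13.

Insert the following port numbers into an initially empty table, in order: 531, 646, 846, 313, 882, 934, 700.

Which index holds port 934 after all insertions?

3

531: h=7 -> slot 7
646: h=8 -> slot 8
846: h=12 -> slot 12
313: h=12, probe 12,0 -> slot 0
882: h=7, probe 7,8,11 -> slot 11
934: h=7, probe 7,8,11,3 -> slot 3
700: h=7, probe 7,8,11,3,10 -> slot 10
Table: [313, —, —, 934, —, —, —, 531, 646, —, 700, 882, 846]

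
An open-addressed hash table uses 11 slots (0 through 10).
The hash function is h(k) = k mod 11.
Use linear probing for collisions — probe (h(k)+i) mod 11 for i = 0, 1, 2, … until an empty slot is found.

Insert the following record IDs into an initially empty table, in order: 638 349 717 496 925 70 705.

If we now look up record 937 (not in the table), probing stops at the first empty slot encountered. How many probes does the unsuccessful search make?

5

638: h=0 -> slot 0
349: h=8 -> slot 8
717: h=2 -> slot 2
496: h=1 -> slot 1
925: h=1, probe 1,2,3 -> slot 3
70: h=4 -> slot 4
705: h=1, probe 1,2,3,4,5 -> slot 5
Table: [638, 496, 717, 925, 70, 705, ∅, ∅, 349, ∅, ∅]
Lookup 937: h=2, probe 2,3,4,5,6 → slot 6 empty, not found.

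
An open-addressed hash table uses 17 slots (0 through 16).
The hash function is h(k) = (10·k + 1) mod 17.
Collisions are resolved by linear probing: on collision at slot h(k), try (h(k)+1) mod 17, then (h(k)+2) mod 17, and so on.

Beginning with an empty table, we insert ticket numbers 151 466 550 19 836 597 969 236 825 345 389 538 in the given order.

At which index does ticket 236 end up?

151 hashes to 15; slot 15 is free → place at 15.
466 hashes to 3; slot 3 is free → place at 3.
550 hashes to 10; slot 10 is free → place at 10.
19 hashes to 4; slot 4 is free → place at 4.
836 hashes to 14; slot 14 is free → place at 14.
597 hashes to 4; 4 taken → place at 5.
969 hashes to 1; slot 1 is free → place at 1.
236 hashes to 15; 15 taken → place at 16.
825 hashes to 6; slot 6 is free → place at 6.
345 hashes to 0; slot 0 is free → place at 0.
389 hashes to 15; 15,16,0,1 taken → place at 2.
538 hashes to 9; slot 9 is free → place at 9.
Table: [345, 969, 389, 466, 19, 597, 825, ., ., 538, 550, ., ., ., 836, 151, 236]

16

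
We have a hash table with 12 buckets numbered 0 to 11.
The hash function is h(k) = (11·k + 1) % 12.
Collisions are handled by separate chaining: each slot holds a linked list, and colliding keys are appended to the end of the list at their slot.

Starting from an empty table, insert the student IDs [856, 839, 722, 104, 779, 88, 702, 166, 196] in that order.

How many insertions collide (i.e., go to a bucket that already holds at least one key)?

3

856 -> bucket 9
839 -> bucket 2
722 -> bucket 11
104 -> bucket 5
779 -> bucket 2 (collision)
88 -> bucket 9 (collision)
702 -> bucket 7
166 -> bucket 3
196 -> bucket 9 (collision)
Final buckets:
0: —
1: —
2: 839 -> 779
3: 166
4: —
5: 104
6: —
7: 702
8: —
9: 856 -> 88 -> 196
10: —
11: 722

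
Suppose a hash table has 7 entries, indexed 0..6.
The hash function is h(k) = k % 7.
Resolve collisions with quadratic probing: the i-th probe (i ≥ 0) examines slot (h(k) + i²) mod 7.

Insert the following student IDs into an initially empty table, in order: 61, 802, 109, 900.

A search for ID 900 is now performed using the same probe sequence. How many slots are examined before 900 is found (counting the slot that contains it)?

Insert 61: h=5, slot 5 empty → index 5.
Insert 802: h=4, slot 4 empty → index 4.
Insert 109: h=4, slots 4,5 occupied → index 1.
Insert 900: h=4, slots 4,5,1 occupied → index 6.
Table: [., 109, ., ., 802, 61, 900]
Lookup 900: h=4, probe 4,5,1,6 → found at 6.

4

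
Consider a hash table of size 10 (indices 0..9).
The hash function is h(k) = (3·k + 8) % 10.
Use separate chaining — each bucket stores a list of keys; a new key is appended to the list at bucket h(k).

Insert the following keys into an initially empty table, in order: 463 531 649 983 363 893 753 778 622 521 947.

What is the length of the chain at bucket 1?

2

Insert 463: h=7, bucket 7 empty → new chain.
Insert 531: h=1, bucket 1 empty → new chain.
Insert 649: h=5, bucket 5 empty → new chain.
Insert 983: h=7, bucket 7 nonempty → append to chain.
Insert 363: h=7, bucket 7 nonempty → append to chain.
Insert 893: h=7, bucket 7 nonempty → append to chain.
Insert 753: h=7, bucket 7 nonempty → append to chain.
Insert 778: h=2, bucket 2 empty → new chain.
Insert 622: h=4, bucket 4 empty → new chain.
Insert 521: h=1, bucket 1 nonempty → append to chain.
Insert 947: h=9, bucket 9 empty → new chain.
Final buckets:
0: _
1: 531 -> 521
2: 778
3: _
4: 622
5: 649
6: _
7: 463 -> 983 -> 363 -> 893 -> 753
8: _
9: 947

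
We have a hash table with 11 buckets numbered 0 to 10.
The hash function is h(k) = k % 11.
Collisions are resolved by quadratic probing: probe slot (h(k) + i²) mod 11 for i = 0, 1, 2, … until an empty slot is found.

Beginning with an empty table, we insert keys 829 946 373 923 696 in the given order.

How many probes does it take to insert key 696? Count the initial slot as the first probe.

3

829: h=4 -> slot 4
946: h=0 -> slot 0
373: h=10 -> slot 10
923: h=10, probe 10,0,3 -> slot 3
696: h=3, probe 3,4,7 -> slot 7
Table: [946, _, _, 923, 829, _, _, 696, _, _, 373]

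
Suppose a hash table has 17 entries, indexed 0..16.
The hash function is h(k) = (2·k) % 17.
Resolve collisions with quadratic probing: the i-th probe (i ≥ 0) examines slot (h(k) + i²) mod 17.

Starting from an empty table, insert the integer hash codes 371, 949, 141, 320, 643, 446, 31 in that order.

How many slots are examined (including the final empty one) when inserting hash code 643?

4

Insert 371: h=11, slot 11 empty → index 11.
Insert 949: h=11, slot 11 occupied → index 12.
Insert 141: h=10, slot 10 empty → index 10.
Insert 320: h=11, slots 11,12 occupied → index 15.
Insert 643: h=11, slots 11,12,15 occupied → index 3.
Insert 446: h=8, slot 8 empty → index 8.
Insert 31: h=11, slots 11,12,15,3,10 occupied → index 2.
Table: [—, —, 31, 643, —, —, —, —, 446, —, 141, 371, 949, —, —, 320, —]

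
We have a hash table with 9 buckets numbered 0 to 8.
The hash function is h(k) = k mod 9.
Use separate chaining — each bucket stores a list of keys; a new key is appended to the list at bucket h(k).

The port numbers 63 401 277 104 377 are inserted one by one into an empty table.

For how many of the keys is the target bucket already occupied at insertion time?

1

63 → bucket 0
401 → bucket 5
277 → bucket 7
104 → bucket 5 (collision)
377 → bucket 8
Final buckets:
0: 63
1: ∅
2: ∅
3: ∅
4: ∅
5: 401 -> 104
6: ∅
7: 277
8: 377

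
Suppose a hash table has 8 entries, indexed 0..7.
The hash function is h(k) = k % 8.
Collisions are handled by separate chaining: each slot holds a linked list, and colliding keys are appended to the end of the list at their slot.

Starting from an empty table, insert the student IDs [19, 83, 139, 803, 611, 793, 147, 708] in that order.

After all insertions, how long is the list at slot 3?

6

Insert 19: h=3, bucket 3 empty -> new chain.
Insert 83: h=3, bucket 3 nonempty -> append to chain.
Insert 139: h=3, bucket 3 nonempty -> append to chain.
Insert 803: h=3, bucket 3 nonempty -> append to chain.
Insert 611: h=3, bucket 3 nonempty -> append to chain.
Insert 793: h=1, bucket 1 empty -> new chain.
Insert 147: h=3, bucket 3 nonempty -> append to chain.
Insert 708: h=4, bucket 4 empty -> new chain.
Final buckets:
0: ∅
1: 793
2: ∅
3: 19 -> 83 -> 139 -> 803 -> 611 -> 147
4: 708
5: ∅
6: ∅
7: ∅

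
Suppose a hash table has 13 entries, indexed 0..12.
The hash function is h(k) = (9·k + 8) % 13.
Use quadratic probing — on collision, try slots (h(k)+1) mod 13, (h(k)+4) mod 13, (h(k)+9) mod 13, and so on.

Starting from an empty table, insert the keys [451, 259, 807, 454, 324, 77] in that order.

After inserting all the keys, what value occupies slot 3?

451 hashes to 11; slot 11 is free => place at 11.
259 hashes to 12; slot 12 is free => place at 12.
807 hashes to 4; slot 4 is free => place at 4.
454 hashes to 12; 12 taken => place at 0.
324 hashes to 12; 12,0 taken => place at 3.
77 hashes to 12; 12,0,3 taken => place at 8.
Table: [454, -, -, 324, 807, -, -, -, 77, -, -, 451, 259]

324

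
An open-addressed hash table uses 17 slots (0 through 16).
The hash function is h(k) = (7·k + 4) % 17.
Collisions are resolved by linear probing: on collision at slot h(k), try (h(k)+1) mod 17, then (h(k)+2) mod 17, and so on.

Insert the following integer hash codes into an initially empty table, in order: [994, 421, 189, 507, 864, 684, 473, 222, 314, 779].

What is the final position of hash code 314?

12

994 hashes to 9; slot 9 is free -> place at 9.
421 hashes to 10; slot 10 is free -> place at 10.
189 hashes to 1; slot 1 is free -> place at 1.
507 hashes to 0; slot 0 is free -> place at 0.
864 hashes to 0; 0,1 taken -> place at 2.
684 hashes to 15; slot 15 is free -> place at 15.
473 hashes to 0; 0,1,2 taken -> place at 3.
222 hashes to 11; slot 11 is free -> place at 11.
314 hashes to 9; 9,10,11 taken -> place at 12.
779 hashes to 0; 0,1,2,3 taken -> place at 4.
Table: [507, 189, 864, 473, 779, ., ., ., ., 994, 421, 222, 314, ., ., 684, .]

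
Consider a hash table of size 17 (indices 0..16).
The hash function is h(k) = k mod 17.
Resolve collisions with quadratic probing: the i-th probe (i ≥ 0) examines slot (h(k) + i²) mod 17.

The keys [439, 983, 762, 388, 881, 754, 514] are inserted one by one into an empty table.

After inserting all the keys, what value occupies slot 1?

762

439 hashes to 14; slot 14 is free → place at 14.
983 hashes to 14; 14 taken → place at 15.
762 hashes to 14; 14,15 taken → place at 1.
388 hashes to 14; 14,15,1 taken → place at 6.
881 hashes to 14; 14,15,1,6 taken → place at 13.
754 hashes to 6; 6 taken → place at 7.
514 hashes to 4; slot 4 is free → place at 4.
Table: [∅, 762, ∅, ∅, 514, ∅, 388, 754, ∅, ∅, ∅, ∅, ∅, 881, 439, 983, ∅]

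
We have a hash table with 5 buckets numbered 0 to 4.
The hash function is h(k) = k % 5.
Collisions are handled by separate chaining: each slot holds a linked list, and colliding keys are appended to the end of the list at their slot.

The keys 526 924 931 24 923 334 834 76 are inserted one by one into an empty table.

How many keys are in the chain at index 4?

4

Insert 526: h=1, bucket 1 empty → new chain.
Insert 924: h=4, bucket 4 empty → new chain.
Insert 931: h=1, bucket 1 nonempty → append to chain.
Insert 24: h=4, bucket 4 nonempty → append to chain.
Insert 923: h=3, bucket 3 empty → new chain.
Insert 334: h=4, bucket 4 nonempty → append to chain.
Insert 834: h=4, bucket 4 nonempty → append to chain.
Insert 76: h=1, bucket 1 nonempty → append to chain.
Final buckets:
0: _
1: 526 -> 931 -> 76
2: _
3: 923
4: 924 -> 24 -> 334 -> 834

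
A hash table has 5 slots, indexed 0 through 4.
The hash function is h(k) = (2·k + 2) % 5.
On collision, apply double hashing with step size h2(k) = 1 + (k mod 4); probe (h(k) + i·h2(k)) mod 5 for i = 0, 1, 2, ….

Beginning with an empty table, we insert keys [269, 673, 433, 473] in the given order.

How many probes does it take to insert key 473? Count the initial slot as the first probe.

Insert 269: h=0, slot 0 empty → index 0.
Insert 673: h=3, slot 3 empty → index 3.
Insert 433: h=3, h2=2, slots 3,0 occupied → index 2.
Insert 473: h=3, h2=2, slots 3,0,2 occupied → index 4.
Table: [269, —, 433, 673, 473]

4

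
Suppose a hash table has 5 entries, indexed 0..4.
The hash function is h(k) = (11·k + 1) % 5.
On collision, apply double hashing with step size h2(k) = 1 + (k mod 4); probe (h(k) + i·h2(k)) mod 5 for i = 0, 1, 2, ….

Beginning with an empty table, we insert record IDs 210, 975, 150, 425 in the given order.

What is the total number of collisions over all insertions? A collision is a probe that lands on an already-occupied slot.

210: h=1 → slot 1
975: h=1, h2=4, probe 1,0 → slot 0
150: h=1, h2=3, probe 1,4 → slot 4
425: h=1, h2=2, probe 1,3 → slot 3
Table: [975, 210, ∅, 425, 150]

3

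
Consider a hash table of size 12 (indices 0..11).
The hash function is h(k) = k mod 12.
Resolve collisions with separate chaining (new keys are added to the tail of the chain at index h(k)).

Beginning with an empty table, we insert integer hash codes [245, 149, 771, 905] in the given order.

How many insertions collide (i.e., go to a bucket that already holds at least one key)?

2

245 -> bucket 5
149 -> bucket 5 (collision)
771 -> bucket 3
905 -> bucket 5 (collision)
Final buckets:
0: _
1: _
2: _
3: 771
4: _
5: 245 -> 149 -> 905
6: _
7: _
8: _
9: _
10: _
11: _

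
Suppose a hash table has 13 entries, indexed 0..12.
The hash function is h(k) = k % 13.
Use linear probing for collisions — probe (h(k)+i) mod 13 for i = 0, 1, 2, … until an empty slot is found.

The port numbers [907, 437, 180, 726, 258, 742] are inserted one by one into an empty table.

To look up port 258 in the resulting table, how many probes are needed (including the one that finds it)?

Insert 907: h=10, slot 10 empty → index 10.
Insert 437: h=8, slot 8 empty → index 8.
Insert 180: h=11, slot 11 empty → index 11.
Insert 726: h=11, slot 11 occupied → index 12.
Insert 258: h=11, slots 11,12 occupied → index 0.
Insert 742: h=1, slot 1 empty → index 1.
Table: [258, 742, ., ., ., ., ., ., 437, ., 907, 180, 726]
Lookup 258: h=11, probe 11,12,0 → found at 0.

3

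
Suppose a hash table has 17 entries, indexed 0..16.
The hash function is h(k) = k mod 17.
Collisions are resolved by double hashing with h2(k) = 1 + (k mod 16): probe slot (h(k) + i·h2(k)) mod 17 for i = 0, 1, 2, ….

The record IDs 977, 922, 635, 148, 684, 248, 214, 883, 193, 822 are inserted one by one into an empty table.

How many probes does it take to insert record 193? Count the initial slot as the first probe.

5

977: h=8 → slot 8
922: h=4 → slot 4
635: h=6 → slot 6
148: h=12 → slot 12
684: h=4, h2=13, probe 4,0 → slot 0
248: h=10 → slot 10
214: h=10, h2=7, probe 10,0,7 → slot 7
883: h=16 → slot 16
193: h=6, h2=2, probe 6,8,10,12,14 → slot 14
822: h=6, h2=7, probe 6,13 → slot 13
Table: [684, -, -, -, 922, -, 635, 214, 977, -, 248, -, 148, 822, 193, -, 883]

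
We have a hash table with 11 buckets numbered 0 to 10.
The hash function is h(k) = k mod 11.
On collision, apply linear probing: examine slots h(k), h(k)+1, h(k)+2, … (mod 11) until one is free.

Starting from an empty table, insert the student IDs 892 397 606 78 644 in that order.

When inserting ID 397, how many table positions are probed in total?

2

892 hashes to 1; slot 1 is free → place at 1.
397 hashes to 1; 1 taken → place at 2.
606 hashes to 1; 1,2 taken → place at 3.
78 hashes to 1; 1,2,3 taken → place at 4.
644 hashes to 6; slot 6 is free → place at 6.
Table: [-, 892, 397, 606, 78, -, 644, -, -, -, -]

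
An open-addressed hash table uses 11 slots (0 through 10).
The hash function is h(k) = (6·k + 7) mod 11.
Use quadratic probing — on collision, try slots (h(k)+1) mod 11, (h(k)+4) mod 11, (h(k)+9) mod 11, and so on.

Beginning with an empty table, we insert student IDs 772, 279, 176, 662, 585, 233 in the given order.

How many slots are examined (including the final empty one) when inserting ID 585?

4

Insert 772: h=8, slot 8 empty → index 8.
Insert 279: h=9, slot 9 empty → index 9.
Insert 176: h=7, slot 7 empty → index 7.
Insert 662: h=8, slots 8,9 occupied → index 1.
Insert 585: h=8, slots 8,9,1 occupied → index 6.
Insert 233: h=8, slots 8,9,1,6 occupied → index 2.
Table: [—, 662, 233, —, —, —, 585, 176, 772, 279, —]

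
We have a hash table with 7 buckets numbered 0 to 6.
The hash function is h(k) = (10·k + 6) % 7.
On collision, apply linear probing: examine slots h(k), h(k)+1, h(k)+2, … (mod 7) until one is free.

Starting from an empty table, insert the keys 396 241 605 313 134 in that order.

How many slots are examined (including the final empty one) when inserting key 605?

2

Insert 396: h=4, slot 4 empty -> index 4.
Insert 241: h=1, slot 1 empty -> index 1.
Insert 605: h=1, slot 1 occupied -> index 2.
Insert 313: h=0, slot 0 empty -> index 0.
Insert 134: h=2, slot 2 occupied -> index 3.
Table: [313, 241, 605, 134, 396, —, —]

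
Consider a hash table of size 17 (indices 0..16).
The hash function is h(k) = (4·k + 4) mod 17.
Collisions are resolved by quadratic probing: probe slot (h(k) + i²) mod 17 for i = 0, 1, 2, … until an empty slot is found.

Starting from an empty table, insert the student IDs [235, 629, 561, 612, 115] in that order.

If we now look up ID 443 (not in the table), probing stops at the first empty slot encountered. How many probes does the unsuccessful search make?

235 hashes to 9; slot 9 is free => place at 9.
629 hashes to 4; slot 4 is free => place at 4.
561 hashes to 4; 4 taken => place at 5.
612 hashes to 4; 4,5 taken => place at 8.
115 hashes to 5; 5 taken => place at 6.
Table: [., ., ., ., 629, 561, 115, ., 612, 235, ., ., ., ., ., ., .]
Lookup 443: h=8, probe 8,9,12 → slot 12 empty, not found.

3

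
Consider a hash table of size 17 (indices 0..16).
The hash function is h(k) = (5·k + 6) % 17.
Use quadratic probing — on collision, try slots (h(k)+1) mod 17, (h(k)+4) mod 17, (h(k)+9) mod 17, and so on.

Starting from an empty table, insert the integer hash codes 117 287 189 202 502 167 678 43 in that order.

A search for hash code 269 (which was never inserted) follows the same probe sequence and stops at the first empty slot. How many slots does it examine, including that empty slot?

Insert 117: h=13, slot 13 empty -> index 13.
Insert 287: h=13, slot 13 occupied -> index 14.
Insert 189: h=16, slot 16 empty -> index 16.
Insert 202: h=13, slots 13,14 occupied -> index 0.
Insert 502: h=0, slot 0 occupied -> index 1.
Insert 167: h=8, slot 8 empty -> index 8.
Insert 678: h=13, slots 13,14,0 occupied -> index 5.
Insert 43: h=0, slots 0,1 occupied -> index 4.
Table: [202, 502, -, -, 43, 678, -, -, 167, -, -, -, -, 117, 287, -, 189]
Lookup 269: h=8, probe 8,9 → slot 9 empty, not found.

2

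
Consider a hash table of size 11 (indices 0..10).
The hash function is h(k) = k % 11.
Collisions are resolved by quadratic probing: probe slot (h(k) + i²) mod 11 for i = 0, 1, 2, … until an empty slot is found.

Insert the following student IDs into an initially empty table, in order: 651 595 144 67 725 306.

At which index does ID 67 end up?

651: h=2 → slot 2
595: h=1 → slot 1
144: h=1, probe 1,2,5 → slot 5
67: h=1, probe 1,2,5,10 → slot 10
725: h=10, probe 10,0 → slot 0
306: h=9 → slot 9
Table: [725, 595, 651, —, —, 144, —, —, —, 306, 67]

10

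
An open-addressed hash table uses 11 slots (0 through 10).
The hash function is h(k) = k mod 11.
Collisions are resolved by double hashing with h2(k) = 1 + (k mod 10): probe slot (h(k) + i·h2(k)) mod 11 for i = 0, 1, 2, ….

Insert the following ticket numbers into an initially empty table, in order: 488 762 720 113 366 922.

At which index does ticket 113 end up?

7

Insert 488: h=4, slot 4 empty → index 4.
Insert 762: h=3, slot 3 empty → index 3.
Insert 720: h=5, slot 5 empty → index 5.
Insert 113: h=3, h2=4, slot 3 occupied → index 7.
Insert 366: h=3, h2=7, slot 3 occupied → index 10.
Insert 922: h=9, slot 9 empty → index 9.
Table: [—, —, —, 762, 488, 720, —, 113, —, 922, 366]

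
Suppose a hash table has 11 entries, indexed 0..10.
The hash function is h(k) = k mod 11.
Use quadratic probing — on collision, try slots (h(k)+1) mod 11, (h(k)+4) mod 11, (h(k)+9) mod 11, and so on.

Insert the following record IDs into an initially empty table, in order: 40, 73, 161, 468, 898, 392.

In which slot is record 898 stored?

5

40: h=7 -> slot 7
73: h=7, probe 7,8 -> slot 8
161: h=7, probe 7,8,0 -> slot 0
468: h=6 -> slot 6
898: h=7, probe 7,8,0,5 -> slot 5
392: h=7, probe 7,8,0,5,1 -> slot 1
Table: [161, 392, _, _, _, 898, 468, 40, 73, _, _]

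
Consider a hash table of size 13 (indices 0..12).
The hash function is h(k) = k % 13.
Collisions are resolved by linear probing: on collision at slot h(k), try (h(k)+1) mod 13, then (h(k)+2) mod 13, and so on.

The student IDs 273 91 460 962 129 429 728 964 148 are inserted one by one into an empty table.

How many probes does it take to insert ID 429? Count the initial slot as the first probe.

4

Insert 273: h=0, slot 0 empty => index 0.
Insert 91: h=0, slot 0 occupied => index 1.
Insert 460: h=5, slot 5 empty => index 5.
Insert 962: h=0, slots 0,1 occupied => index 2.
Insert 129: h=12, slot 12 empty => index 12.
Insert 429: h=0, slots 0,1,2 occupied => index 3.
Insert 728: h=0, slots 0,1,2,3 occupied => index 4.
Insert 964: h=2, slots 2,3,4,5 occupied => index 6.
Insert 148: h=5, slots 5,6 occupied => index 7.
Table: [273, 91, 962, 429, 728, 460, 964, 148, ∅, ∅, ∅, ∅, 129]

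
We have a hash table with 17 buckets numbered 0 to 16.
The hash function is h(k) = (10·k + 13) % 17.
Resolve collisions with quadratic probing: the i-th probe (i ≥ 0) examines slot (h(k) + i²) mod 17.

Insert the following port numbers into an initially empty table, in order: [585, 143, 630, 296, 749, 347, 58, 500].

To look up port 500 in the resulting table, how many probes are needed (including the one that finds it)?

8

585 hashes to 15; slot 15 is free → place at 15.
143 hashes to 15; 15 taken → place at 16.
630 hashes to 6; slot 6 is free → place at 6.
296 hashes to 15; 15,16 taken → place at 2.
749 hashes to 6; 6 taken → place at 7.
347 hashes to 15; 15,16,2,7 taken → place at 14.
58 hashes to 15; 15,16,2,7,14,6 taken → place at 0.
500 hashes to 15; 15,16,2,7,14,6,0 taken → place at 13.
Table: [58, ., 296, ., ., ., 630, 749, ., ., ., ., ., 500, 347, 585, 143]
Lookup 500: h=15, probe 15,16,2,7,14,6,0,13 → found at 13.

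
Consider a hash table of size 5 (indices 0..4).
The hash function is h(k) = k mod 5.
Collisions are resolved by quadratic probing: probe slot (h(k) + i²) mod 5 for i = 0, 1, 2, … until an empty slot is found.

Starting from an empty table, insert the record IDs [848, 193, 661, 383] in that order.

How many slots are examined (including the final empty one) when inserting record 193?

848: h=3 → slot 3
193: h=3, probe 3,4 → slot 4
661: h=1 → slot 1
383: h=3, probe 3,4,2 → slot 2
Table: [—, 661, 383, 848, 193]

2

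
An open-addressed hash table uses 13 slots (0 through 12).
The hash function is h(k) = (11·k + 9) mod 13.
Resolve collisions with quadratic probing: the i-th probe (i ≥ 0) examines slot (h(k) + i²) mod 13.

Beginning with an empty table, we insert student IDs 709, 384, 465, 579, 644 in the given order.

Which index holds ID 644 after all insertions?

4

709: h=8 -> slot 8
384: h=8, probe 8,9 -> slot 9
465: h=2 -> slot 2
579: h=8, probe 8,9,12 -> slot 12
644: h=8, probe 8,9,12,4 -> slot 4
Table: [—, —, 465, —, 644, —, —, —, 709, 384, —, —, 579]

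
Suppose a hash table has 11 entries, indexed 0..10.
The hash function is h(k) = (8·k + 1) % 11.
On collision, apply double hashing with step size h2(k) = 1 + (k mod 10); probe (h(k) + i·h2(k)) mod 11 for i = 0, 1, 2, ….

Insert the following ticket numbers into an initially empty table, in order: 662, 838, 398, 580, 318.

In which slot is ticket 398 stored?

2

662 hashes to 6; slot 6 is free => place at 6.
838 hashes to 6, h2=9; 6 taken => place at 4.
398 hashes to 6, h2=9; 6,4 taken => place at 2.
580 hashes to 10; slot 10 is free => place at 10.
318 hashes to 4, h2=9; 4,2 taken => place at 0.
Table: [318, -, 398, -, 838, -, 662, -, -, -, 580]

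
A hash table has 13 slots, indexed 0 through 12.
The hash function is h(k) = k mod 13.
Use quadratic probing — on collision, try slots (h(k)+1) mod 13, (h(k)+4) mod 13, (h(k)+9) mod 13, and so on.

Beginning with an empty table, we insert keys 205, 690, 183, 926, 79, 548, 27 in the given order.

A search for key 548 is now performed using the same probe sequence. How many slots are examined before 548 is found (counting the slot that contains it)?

205: h=10 -> slot 10
690: h=1 -> slot 1
183: h=1, probe 1,2 -> slot 2
926: h=3 -> slot 3
79: h=1, probe 1,2,5 -> slot 5
548: h=2, probe 2,3,6 -> slot 6
27: h=1, probe 1,2,5,10,4 -> slot 4
Table: [∅, 690, 183, 926, 27, 79, 548, ∅, ∅, ∅, 205, ∅, ∅]
Lookup 548: h=2, probe 2,3,6 → found at 6.

3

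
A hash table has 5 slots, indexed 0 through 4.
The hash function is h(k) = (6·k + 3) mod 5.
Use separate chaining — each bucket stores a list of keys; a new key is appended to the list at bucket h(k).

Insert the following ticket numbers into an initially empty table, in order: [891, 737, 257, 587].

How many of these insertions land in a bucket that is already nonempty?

2

891 -> bucket 4
737 -> bucket 0
257 -> bucket 0 (collision)
587 -> bucket 0 (collision)
Final buckets:
0: 737 -> 257 -> 587
1: -
2: -
3: -
4: 891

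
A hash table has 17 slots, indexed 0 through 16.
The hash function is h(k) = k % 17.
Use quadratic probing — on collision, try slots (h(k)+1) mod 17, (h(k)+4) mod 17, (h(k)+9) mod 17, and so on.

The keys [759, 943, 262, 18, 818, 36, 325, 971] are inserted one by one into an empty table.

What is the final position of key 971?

759 hashes to 11; slot 11 is free → place at 11.
943 hashes to 8; slot 8 is free → place at 8.
262 hashes to 7; slot 7 is free → place at 7.
18 hashes to 1; slot 1 is free → place at 1.
818 hashes to 2; slot 2 is free → place at 2.
36 hashes to 2; 2 taken → place at 3.
325 hashes to 2; 2,3 taken → place at 6.
971 hashes to 2; 2,3,6,11,1 taken → place at 10.
Table: [—, 18, 818, 36, —, —, 325, 262, 943, —, 971, 759, —, —, —, —, —]

10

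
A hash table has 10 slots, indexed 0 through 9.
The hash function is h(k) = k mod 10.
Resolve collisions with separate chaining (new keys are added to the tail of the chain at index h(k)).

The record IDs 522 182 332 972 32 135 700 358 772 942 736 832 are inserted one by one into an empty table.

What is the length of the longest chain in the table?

8

Insert 522: h=2, bucket 2 empty → new chain.
Insert 182: h=2, bucket 2 nonempty → append to chain.
Insert 332: h=2, bucket 2 nonempty → append to chain.
Insert 972: h=2, bucket 2 nonempty → append to chain.
Insert 32: h=2, bucket 2 nonempty → append to chain.
Insert 135: h=5, bucket 5 empty → new chain.
Insert 700: h=0, bucket 0 empty → new chain.
Insert 358: h=8, bucket 8 empty → new chain.
Insert 772: h=2, bucket 2 nonempty → append to chain.
Insert 942: h=2, bucket 2 nonempty → append to chain.
Insert 736: h=6, bucket 6 empty → new chain.
Insert 832: h=2, bucket 2 nonempty → append to chain.
Final buckets:
0: 700
1: —
2: 522 -> 182 -> 332 -> 972 -> 32 -> 772 -> 942 -> 832
3: —
4: —
5: 135
6: 736
7: —
8: 358
9: —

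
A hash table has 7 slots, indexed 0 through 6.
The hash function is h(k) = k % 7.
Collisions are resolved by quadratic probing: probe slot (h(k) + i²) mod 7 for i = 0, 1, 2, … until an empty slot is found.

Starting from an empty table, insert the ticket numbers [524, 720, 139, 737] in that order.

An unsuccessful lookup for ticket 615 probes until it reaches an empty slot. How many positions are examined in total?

524 hashes to 6; slot 6 is free → place at 6.
720 hashes to 6; 6 taken → place at 0.
139 hashes to 6; 6,0 taken → place at 3.
737 hashes to 2; slot 2 is free → place at 2.
Table: [720, _, 737, 139, _, _, 524]
Lookup 615: h=6, probe 6,0,3,1 → slot 1 empty, not found.

4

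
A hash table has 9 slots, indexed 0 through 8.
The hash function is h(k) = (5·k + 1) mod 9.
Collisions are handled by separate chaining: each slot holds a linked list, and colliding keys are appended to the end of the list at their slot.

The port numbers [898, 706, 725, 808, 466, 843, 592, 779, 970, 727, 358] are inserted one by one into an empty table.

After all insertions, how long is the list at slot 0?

Insert 898: h=0, bucket 0 empty -> new chain.
Insert 706: h=3, bucket 3 empty -> new chain.
Insert 725: h=8, bucket 8 empty -> new chain.
Insert 808: h=0, bucket 0 nonempty -> append to chain.
Insert 466: h=0, bucket 0 nonempty -> append to chain.
Insert 843: h=4, bucket 4 empty -> new chain.
Insert 592: h=0, bucket 0 nonempty -> append to chain.
Insert 779: h=8, bucket 8 nonempty -> append to chain.
Insert 970: h=0, bucket 0 nonempty -> append to chain.
Insert 727: h=0, bucket 0 nonempty -> append to chain.
Insert 358: h=0, bucket 0 nonempty -> append to chain.
Final buckets:
0: 898 -> 808 -> 466 -> 592 -> 970 -> 727 -> 358
1: _
2: _
3: 706
4: 843
5: _
6: _
7: _
8: 725 -> 779

7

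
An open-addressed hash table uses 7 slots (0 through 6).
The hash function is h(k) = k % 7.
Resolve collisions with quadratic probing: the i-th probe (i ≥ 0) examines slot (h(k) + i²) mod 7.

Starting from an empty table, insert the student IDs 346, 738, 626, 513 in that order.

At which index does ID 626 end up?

0

Insert 346: h=3, slot 3 empty => index 3.
Insert 738: h=3, slot 3 occupied => index 4.
Insert 626: h=3, slots 3,4 occupied => index 0.
Insert 513: h=2, slot 2 empty => index 2.
Table: [626, ∅, 513, 346, 738, ∅, ∅]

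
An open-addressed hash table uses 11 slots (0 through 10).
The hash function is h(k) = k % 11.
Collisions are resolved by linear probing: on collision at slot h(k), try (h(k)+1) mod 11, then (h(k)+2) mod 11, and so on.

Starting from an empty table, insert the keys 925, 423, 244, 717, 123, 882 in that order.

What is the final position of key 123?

4

925 hashes to 1; slot 1 is free -> place at 1.
423 hashes to 5; slot 5 is free -> place at 5.
244 hashes to 2; slot 2 is free -> place at 2.
717 hashes to 2; 2 taken -> place at 3.
123 hashes to 2; 2,3 taken -> place at 4.
882 hashes to 2; 2,3,4,5 taken -> place at 6.
Table: [—, 925, 244, 717, 123, 423, 882, —, —, —, —]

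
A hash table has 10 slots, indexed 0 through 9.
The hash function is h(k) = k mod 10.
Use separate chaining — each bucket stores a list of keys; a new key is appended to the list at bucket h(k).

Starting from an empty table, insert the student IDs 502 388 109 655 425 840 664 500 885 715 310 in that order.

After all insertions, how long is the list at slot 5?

502 → bucket 2
388 → bucket 8
109 → bucket 9
655 → bucket 5
425 → bucket 5 (collision)
840 → bucket 0
664 → bucket 4
500 → bucket 0 (collision)
885 → bucket 5 (collision)
715 → bucket 5 (collision)
310 → bucket 0 (collision)
Final buckets:
0: 840 -> 500 -> 310
1: ∅
2: 502
3: ∅
4: 664
5: 655 -> 425 -> 885 -> 715
6: ∅
7: ∅
8: 388
9: 109

4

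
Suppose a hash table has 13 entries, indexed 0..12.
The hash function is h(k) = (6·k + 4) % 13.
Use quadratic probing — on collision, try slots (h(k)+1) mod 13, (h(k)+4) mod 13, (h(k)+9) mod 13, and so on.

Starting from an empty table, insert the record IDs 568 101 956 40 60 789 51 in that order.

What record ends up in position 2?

789

568 hashes to 6; slot 6 is free -> place at 6.
101 hashes to 12; slot 12 is free -> place at 12.
956 hashes to 7; slot 7 is free -> place at 7.
40 hashes to 10; slot 10 is free -> place at 10.
60 hashes to 0; slot 0 is free -> place at 0.
789 hashes to 6; 6,7,10 taken -> place at 2.
51 hashes to 11; slot 11 is free -> place at 11.
Table: [60, -, 789, -, -, -, 568, 956, -, -, 40, 51, 101]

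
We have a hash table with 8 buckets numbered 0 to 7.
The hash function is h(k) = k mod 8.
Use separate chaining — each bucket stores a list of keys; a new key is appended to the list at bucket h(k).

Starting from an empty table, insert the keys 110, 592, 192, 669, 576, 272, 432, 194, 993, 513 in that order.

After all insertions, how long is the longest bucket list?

110 -> bucket 6
592 -> bucket 0
192 -> bucket 0 (collision)
669 -> bucket 5
576 -> bucket 0 (collision)
272 -> bucket 0 (collision)
432 -> bucket 0 (collision)
194 -> bucket 2
993 -> bucket 1
513 -> bucket 1 (collision)
Final buckets:
0: 592 -> 192 -> 576 -> 272 -> 432
1: 993 -> 513
2: 194
3: -
4: -
5: 669
6: 110
7: -

5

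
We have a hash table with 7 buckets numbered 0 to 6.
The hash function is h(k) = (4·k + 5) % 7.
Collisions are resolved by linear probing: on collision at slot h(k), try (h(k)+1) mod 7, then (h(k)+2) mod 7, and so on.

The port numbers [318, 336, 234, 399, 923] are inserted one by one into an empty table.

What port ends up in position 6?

Insert 318: h=3, slot 3 empty => index 3.
Insert 336: h=5, slot 5 empty => index 5.
Insert 234: h=3, slot 3 occupied => index 4.
Insert 399: h=5, slot 5 occupied => index 6.
Insert 923: h=1, slot 1 empty => index 1.
Table: [_, 923, _, 318, 234, 336, 399]

399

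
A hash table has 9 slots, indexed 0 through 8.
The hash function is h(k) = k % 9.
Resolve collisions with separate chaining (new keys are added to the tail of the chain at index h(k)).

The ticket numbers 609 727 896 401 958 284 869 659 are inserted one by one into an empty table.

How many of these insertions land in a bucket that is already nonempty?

609 -> bucket 6
727 -> bucket 7
896 -> bucket 5
401 -> bucket 5 (collision)
958 -> bucket 4
284 -> bucket 5 (collision)
869 -> bucket 5 (collision)
659 -> bucket 2
Final buckets:
0: -
1: -
2: 659
3: -
4: 958
5: 896 -> 401 -> 284 -> 869
6: 609
7: 727
8: -

3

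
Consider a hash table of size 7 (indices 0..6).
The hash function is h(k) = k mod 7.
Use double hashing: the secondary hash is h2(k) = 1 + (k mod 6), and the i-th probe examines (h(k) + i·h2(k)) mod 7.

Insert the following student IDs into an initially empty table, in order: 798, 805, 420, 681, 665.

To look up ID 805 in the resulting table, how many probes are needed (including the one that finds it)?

2

798 hashes to 0; slot 0 is free → place at 0.
805 hashes to 0, h2=2; 0 taken → place at 2.
420 hashes to 0, h2=1; 0 taken → place at 1.
681 hashes to 2, h2=4; 2 taken → place at 6.
665 hashes to 0, h2=6; 0,6 taken → place at 5.
Table: [798, 420, 805, ., ., 665, 681]
Lookup 805: h=0, h2=2, probe 0,2 → found at 2.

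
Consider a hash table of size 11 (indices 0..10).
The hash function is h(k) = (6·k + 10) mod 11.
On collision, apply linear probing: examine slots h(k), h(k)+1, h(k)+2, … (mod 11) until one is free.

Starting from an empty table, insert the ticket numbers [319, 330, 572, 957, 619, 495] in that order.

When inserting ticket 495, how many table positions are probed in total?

5

319: h=10 => slot 10
330: h=10, probe 10,0 => slot 0
572: h=10, probe 10,0,1 => slot 1
957: h=10, probe 10,0,1,2 => slot 2
619: h=6 => slot 6
495: h=10, probe 10,0,1,2,3 => slot 3
Table: [330, 572, 957, 495, _, _, 619, _, _, _, 319]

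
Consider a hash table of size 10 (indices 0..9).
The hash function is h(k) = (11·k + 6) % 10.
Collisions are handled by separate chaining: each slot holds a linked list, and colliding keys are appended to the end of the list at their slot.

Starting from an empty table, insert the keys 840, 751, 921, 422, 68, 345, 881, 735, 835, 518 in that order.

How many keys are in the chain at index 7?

Insert 840: h=6, bucket 6 empty → new chain.
Insert 751: h=7, bucket 7 empty → new chain.
Insert 921: h=7, bucket 7 nonempty → append to chain.
Insert 422: h=8, bucket 8 empty → new chain.
Insert 68: h=4, bucket 4 empty → new chain.
Insert 345: h=1, bucket 1 empty → new chain.
Insert 881: h=7, bucket 7 nonempty → append to chain.
Insert 735: h=1, bucket 1 nonempty → append to chain.
Insert 835: h=1, bucket 1 nonempty → append to chain.
Insert 518: h=4, bucket 4 nonempty → append to chain.
Final buckets:
0: —
1: 345 -> 735 -> 835
2: —
3: —
4: 68 -> 518
5: —
6: 840
7: 751 -> 921 -> 881
8: 422
9: —

3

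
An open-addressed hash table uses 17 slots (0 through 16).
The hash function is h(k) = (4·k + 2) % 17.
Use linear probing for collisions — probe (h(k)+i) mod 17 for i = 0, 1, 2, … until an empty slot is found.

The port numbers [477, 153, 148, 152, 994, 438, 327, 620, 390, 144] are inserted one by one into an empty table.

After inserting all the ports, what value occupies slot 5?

390

Insert 477: h=6, slot 6 empty → index 6.
Insert 153: h=2, slot 2 empty → index 2.
Insert 148: h=16, slot 16 empty → index 16.
Insert 152: h=15, slot 15 empty → index 15.
Insert 994: h=0, slot 0 empty → index 0.
Insert 438: h=3, slot 3 empty → index 3.
Insert 327: h=1, slot 1 empty → index 1.
Insert 620: h=0, slots 0,1,2,3 occupied → index 4.
Insert 390: h=15, slots 15,16,0,1,2,3,4 occupied → index 5.
Insert 144: h=0, slots 0,1,2,3,4,5,6 occupied → index 7.
Table: [994, 327, 153, 438, 620, 390, 477, 144, -, -, -, -, -, -, -, 152, 148]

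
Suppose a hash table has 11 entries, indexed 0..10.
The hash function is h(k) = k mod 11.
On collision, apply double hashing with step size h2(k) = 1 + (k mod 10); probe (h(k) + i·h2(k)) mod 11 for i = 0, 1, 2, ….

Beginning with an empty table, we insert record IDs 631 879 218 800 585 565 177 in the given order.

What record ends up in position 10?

879

631 hashes to 4; slot 4 is free → place at 4.
879 hashes to 10; slot 10 is free → place at 10.
218 hashes to 9; slot 9 is free → place at 9.
800 hashes to 8; slot 8 is free → place at 8.
585 hashes to 2; slot 2 is free → place at 2.
565 hashes to 4, h2=6; 4,10 taken → place at 5.
177 hashes to 1; slot 1 is free → place at 1.
Table: [-, 177, 585, -, 631, 565, -, -, 800, 218, 879]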